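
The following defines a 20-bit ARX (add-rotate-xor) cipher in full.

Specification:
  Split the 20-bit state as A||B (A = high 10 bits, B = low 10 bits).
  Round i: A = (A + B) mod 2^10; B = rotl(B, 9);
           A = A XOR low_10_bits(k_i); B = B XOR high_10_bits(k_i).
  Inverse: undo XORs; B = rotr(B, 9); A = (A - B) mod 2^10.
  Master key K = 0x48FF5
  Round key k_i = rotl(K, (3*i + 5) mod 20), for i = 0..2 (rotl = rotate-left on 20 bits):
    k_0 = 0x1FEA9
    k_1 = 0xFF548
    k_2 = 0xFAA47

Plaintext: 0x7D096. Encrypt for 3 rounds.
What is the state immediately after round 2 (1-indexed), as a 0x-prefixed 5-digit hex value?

s_0 = plaintext = 0x7D096
s_1 = Round(s_0, k_0) = 0x08C34
s_2 = Round(s_1, k_1) = 0x47FE7
s_3 = Round(s_2, k_2) = 0xD0419

0x47FE7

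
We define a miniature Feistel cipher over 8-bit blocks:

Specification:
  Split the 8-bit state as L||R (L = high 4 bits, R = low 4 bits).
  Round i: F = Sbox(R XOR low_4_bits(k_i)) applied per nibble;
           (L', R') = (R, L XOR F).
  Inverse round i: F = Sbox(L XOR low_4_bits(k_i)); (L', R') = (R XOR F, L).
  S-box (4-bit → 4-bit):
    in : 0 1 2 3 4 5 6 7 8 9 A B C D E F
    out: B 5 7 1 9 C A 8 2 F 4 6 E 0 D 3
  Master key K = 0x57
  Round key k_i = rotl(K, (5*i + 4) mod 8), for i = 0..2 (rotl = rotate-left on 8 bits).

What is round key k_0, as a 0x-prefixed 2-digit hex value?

0x75

K = 0x57
k_0 = rotl(K, (5*0+4) mod 8) = rotl(K, 4) = 0x75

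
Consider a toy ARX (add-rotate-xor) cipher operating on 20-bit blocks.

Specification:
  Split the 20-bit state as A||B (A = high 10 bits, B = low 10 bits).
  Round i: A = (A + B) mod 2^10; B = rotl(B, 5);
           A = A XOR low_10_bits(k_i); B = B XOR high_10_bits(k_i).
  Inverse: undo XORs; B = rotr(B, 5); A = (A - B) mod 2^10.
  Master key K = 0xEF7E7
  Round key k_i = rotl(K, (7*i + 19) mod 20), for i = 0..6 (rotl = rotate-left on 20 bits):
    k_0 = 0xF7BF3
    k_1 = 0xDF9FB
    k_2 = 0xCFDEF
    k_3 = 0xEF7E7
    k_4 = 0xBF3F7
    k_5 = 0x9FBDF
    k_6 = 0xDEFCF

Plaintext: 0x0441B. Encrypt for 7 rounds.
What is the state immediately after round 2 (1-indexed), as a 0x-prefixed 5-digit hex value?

0x598BB

s_0 = plaintext = 0x0441B
s_1 = Round(s_0, k_0) = 0xF7CBE
s_2 = Round(s_1, k_1) = 0x598BB
s_3 = Round(s_2, k_2) = 0xF385A
s_4 = Round(s_3, k_3) = 0xF3CFF
s_5 = Round(s_4, k_4) = 0xCE51B
s_6 = Round(s_5, k_5) = 0xE2D16
s_7 = Round(s_6, k_6) = 0xDB9B3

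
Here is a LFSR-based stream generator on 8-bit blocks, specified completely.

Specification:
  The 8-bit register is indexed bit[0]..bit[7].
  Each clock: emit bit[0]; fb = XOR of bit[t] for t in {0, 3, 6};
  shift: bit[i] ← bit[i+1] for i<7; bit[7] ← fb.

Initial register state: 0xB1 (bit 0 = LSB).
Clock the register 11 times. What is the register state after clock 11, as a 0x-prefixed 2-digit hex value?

reg_0 = 0xB1
clock 1: out=1, reg = 0xD8
clock 2: out=0, reg = 0x6C
clock 3: out=0, reg = 0x36
clock 4: out=0, reg = 0x1B
clock 5: out=1, reg = 0x0D
clock 6: out=1, reg = 0x06
clock 7: out=0, reg = 0x03
clock 8: out=1, reg = 0x81
clock 9: out=1, reg = 0xC0
clock 10: out=0, reg = 0xE0
clock 11: out=0, reg = 0xF0

0xF0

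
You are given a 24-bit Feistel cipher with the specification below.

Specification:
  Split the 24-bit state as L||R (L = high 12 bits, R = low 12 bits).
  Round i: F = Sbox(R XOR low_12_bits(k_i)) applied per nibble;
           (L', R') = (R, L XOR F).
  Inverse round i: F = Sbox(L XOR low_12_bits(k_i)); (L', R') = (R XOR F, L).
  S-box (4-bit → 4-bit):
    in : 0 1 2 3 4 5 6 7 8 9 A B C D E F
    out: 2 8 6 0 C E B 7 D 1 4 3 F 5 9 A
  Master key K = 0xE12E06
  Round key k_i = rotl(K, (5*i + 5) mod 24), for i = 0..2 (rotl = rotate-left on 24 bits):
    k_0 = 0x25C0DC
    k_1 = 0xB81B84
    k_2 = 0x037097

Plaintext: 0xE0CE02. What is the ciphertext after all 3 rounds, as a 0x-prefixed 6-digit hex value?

s_0 = plaintext = 0xE0CE02
s_1 = Round(s_0, k_0) = 0xE02755
s_2 = Round(s_1, k_1) = 0x75515A
s_3 = Round(s_2, k_2) = 0x15AFA0

0x15AFA0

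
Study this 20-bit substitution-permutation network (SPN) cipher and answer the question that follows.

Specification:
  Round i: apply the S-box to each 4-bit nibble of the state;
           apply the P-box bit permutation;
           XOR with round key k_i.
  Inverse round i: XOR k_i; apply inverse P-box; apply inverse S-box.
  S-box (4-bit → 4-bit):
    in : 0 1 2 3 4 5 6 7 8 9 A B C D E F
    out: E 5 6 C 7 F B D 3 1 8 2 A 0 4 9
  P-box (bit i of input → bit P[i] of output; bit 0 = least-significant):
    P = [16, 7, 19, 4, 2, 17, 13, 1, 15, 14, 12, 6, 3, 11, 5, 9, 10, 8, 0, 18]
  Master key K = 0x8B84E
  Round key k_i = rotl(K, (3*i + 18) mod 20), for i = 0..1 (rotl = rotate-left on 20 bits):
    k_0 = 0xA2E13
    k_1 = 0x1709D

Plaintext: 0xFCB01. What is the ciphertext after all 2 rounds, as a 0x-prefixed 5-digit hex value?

0xC0DF0

s_0 = plaintext = 0xFCB01
s_1 = Round(s_0, k_0) = 0x54011
s_2 = Round(s_1, k_1) = 0xC0DF0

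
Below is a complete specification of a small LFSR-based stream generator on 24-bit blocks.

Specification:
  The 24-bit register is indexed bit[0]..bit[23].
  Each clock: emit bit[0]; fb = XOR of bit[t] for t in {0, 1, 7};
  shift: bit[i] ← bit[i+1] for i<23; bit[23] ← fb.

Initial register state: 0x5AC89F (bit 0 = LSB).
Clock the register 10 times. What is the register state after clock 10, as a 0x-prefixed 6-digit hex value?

0x5056B2

reg_0 = 0x5AC89F
clock 1: out=1, reg = 0xAD644F
clock 2: out=1, reg = 0x56B227
clock 3: out=1, reg = 0x2B5913
clock 4: out=1, reg = 0x15AC89
clock 5: out=1, reg = 0x0AD644
clock 6: out=0, reg = 0x056B22
clock 7: out=0, reg = 0x82B591
clock 8: out=1, reg = 0x415AC8
clock 9: out=0, reg = 0xA0AD64
clock 10: out=0, reg = 0x5056B2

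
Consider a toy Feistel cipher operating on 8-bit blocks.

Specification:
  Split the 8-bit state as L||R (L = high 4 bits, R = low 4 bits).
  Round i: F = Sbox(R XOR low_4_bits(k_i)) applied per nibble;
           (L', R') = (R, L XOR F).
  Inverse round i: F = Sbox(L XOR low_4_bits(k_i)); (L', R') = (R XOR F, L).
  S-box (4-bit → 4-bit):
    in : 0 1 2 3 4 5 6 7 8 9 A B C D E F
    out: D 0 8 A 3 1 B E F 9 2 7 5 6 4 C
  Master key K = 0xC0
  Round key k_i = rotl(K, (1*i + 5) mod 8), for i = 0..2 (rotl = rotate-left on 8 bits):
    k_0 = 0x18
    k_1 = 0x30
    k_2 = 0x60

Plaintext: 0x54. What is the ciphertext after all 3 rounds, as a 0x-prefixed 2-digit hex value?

0x99

s_0 = plaintext = 0x54
s_1 = Round(s_0, k_0) = 0x40
s_2 = Round(s_1, k_1) = 0x09
s_3 = Round(s_2, k_2) = 0x99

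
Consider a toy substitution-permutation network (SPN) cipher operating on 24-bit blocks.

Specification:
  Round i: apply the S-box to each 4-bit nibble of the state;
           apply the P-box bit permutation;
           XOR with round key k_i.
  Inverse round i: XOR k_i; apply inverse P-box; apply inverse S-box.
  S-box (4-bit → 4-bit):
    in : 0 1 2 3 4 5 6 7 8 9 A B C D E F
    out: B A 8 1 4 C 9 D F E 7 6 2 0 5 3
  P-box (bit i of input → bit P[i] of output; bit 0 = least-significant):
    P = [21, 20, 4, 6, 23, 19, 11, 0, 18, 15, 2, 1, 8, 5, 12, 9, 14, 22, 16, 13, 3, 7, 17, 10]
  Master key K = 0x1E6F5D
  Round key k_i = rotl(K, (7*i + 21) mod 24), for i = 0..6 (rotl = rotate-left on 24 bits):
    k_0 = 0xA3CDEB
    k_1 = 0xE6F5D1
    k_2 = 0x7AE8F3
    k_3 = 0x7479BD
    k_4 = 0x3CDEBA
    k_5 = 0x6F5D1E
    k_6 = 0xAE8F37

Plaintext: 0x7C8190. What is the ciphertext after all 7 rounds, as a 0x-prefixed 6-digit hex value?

s_0 = plaintext = 0x7C8190
s_1 = Round(s_0, k_0) = 0xD95280
s_2 = Round(s_1, k_1) = 0x1FCF92
s_3 = Round(s_2, k_2) = 0x362412
s_4 = Round(s_3, k_3) = 0x7C1BF0
s_5 = Round(s_4, k_4) = 0xC658D6
s_6 = Round(s_5, k_5) = 0x4BAFD8
s_7 = Round(s_6, k_6) = 0xD91E47

0xD91E47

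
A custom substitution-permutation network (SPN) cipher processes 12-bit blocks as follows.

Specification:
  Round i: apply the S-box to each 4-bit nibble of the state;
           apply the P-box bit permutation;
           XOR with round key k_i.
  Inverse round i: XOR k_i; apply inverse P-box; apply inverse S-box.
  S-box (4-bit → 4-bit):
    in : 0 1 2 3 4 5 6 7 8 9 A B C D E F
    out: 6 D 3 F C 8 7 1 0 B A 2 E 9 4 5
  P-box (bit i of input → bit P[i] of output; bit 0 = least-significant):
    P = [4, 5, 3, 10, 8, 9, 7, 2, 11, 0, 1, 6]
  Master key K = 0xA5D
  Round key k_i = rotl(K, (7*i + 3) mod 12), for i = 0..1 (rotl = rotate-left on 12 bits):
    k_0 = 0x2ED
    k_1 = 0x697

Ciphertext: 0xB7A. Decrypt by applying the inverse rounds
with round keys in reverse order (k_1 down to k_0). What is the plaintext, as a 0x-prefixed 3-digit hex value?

s_0 = ciphertext = 0xB7A
s_1 = InvRound(s_0, k_1) = 0x91C
s_2 = InvRound(s_1, k_0) = 0x962

0x962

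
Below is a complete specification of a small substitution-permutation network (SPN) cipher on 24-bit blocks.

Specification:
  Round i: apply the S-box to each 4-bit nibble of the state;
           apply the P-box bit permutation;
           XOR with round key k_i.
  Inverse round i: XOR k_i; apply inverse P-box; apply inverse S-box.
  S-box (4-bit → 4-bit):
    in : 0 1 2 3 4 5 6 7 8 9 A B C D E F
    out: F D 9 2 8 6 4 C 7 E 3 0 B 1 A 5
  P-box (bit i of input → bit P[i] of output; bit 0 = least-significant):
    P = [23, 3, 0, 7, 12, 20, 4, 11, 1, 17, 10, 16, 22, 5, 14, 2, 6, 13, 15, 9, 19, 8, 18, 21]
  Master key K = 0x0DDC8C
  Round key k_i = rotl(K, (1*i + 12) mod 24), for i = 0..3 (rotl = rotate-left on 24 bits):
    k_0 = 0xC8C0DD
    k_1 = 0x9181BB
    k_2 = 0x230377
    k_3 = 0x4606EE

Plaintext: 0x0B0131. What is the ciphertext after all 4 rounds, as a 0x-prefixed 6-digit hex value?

0xC745F8

s_0 = plaintext = 0x0B0131
s_1 = Round(s_0, k_0) = 0x35857A
s_2 = Round(s_1, k_1) = 0x536C83
s_3 = Round(s_2, k_2) = 0x34726D
s_4 = Round(s_3, k_3) = 0xC745F8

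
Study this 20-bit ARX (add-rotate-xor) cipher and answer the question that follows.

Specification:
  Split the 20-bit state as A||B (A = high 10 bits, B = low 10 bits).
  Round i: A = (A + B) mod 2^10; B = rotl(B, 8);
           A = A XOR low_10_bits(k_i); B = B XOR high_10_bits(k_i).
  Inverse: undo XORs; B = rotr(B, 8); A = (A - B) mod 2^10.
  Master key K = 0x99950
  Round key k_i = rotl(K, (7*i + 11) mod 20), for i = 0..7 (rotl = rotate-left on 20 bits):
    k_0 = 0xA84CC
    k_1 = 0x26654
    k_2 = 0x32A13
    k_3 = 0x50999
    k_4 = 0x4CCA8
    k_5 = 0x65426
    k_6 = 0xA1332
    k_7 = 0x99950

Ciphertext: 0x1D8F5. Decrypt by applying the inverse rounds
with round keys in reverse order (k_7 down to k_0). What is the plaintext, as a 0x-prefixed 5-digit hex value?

0x9AC0D

s_0 = ciphertext = 0x1D8F5
s_1 = InvRound(s_0, k_7) = 0xB624E
s_2 = InvRound(s_1, k_6) = 0xB0B28
s_3 = InvRound(s_2, k_5) = 0xFBAF6
s_4 = InvRound(s_3, k_4) = 0x0BF17
s_5 = InvRound(s_4, k_3) = 0x18156
s_6 = InvRound(s_5, k_2) = 0x00A71
s_7 = InvRound(s_6, k_1) = 0xAD3A2
s_8 = InvRound(s_7, k_0) = 0x9AC0D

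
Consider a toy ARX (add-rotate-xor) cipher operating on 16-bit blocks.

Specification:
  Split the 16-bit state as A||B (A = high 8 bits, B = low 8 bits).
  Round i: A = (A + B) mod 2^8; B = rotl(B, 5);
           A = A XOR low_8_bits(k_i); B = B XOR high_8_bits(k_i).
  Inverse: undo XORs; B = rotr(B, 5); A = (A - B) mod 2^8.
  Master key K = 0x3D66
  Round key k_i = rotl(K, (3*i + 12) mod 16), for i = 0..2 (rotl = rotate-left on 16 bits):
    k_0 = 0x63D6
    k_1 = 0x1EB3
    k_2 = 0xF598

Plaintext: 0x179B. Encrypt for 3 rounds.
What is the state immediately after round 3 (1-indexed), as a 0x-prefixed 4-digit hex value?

s_0 = plaintext = 0x179B
s_1 = Round(s_0, k_0) = 0x6410
s_2 = Round(s_1, k_1) = 0xC71C
s_3 = Round(s_2, k_2) = 0x7B76

0x7B76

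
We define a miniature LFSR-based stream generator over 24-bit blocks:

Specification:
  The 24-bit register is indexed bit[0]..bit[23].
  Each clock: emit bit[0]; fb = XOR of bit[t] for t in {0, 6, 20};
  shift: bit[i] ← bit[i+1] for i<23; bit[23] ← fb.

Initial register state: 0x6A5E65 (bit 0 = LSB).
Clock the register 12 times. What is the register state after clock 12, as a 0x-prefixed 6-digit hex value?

reg_0 = 0x6A5E65
clock 1: out=1, reg = 0x352F32
clock 2: out=0, reg = 0x9A9799
clock 3: out=1, reg = 0x4D4BCC
clock 4: out=0, reg = 0xA6A5E6
clock 5: out=0, reg = 0xD352F3
clock 6: out=1, reg = 0xE9A979
clock 7: out=1, reg = 0x74D4BC
clock 8: out=0, reg = 0xBA6A5E
clock 9: out=0, reg = 0x5D352F
clock 10: out=1, reg = 0x2E9A97
clock 11: out=1, reg = 0x974D4B
clock 12: out=1, reg = 0xCBA6A5

0xCBA6A5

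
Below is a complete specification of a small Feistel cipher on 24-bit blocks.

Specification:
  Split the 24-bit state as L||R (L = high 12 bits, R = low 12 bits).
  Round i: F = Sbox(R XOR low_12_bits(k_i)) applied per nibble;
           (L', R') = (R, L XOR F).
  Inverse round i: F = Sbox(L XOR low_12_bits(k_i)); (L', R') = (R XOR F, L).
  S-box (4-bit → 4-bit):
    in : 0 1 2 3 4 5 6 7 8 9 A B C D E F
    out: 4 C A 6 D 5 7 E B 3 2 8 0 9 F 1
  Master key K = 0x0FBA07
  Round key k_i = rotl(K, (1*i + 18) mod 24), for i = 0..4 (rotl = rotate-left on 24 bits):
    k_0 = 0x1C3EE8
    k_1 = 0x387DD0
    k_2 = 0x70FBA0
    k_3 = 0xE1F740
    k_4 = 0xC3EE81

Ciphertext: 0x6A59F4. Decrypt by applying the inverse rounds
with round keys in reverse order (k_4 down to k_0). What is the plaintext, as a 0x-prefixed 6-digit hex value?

0xD32ED9

s_0 = ciphertext = 0x6A59F4
s_1 = InvRound(s_0, k_4) = 0x2596A5
s_2 = InvRound(s_1, k_3) = 0x366259
s_3 = InvRound(s_2, k_2) = 0x95E366
s_4 = InvRound(s_3, k_1) = 0xED995E
s_5 = InvRound(s_4, k_0) = 0xD32ED9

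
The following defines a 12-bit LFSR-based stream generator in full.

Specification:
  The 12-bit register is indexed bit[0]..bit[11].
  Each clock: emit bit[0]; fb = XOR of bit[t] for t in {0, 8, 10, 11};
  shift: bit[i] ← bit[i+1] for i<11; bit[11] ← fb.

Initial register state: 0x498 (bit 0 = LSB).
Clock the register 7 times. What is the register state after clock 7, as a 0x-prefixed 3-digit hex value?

reg_0 = 0x498
clock 1: out=0, reg = 0xA4C
clock 2: out=0, reg = 0xD26
clock 3: out=0, reg = 0xE93
clock 4: out=1, reg = 0xF49
clock 5: out=1, reg = 0x7A4
clock 6: out=0, reg = 0x3D2
clock 7: out=0, reg = 0x9E9

0x9E9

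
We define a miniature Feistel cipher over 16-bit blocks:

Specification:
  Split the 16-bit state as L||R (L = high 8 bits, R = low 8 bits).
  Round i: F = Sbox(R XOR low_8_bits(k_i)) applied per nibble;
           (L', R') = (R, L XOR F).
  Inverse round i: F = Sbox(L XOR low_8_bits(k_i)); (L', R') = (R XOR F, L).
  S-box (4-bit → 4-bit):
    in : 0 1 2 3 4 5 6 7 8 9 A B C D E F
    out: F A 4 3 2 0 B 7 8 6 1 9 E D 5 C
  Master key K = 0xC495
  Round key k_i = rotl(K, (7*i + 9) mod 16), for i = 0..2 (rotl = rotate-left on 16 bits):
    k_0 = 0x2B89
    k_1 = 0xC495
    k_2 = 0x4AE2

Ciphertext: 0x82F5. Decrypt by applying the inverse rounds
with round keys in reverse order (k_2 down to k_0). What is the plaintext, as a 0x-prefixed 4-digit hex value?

0x9D5E

s_0 = ciphertext = 0x82F5
s_1 = InvRound(s_0, k_2) = 0x4A82
s_2 = InvRound(s_1, k_1) = 0x5E4A
s_3 = InvRound(s_2, k_0) = 0x9D5E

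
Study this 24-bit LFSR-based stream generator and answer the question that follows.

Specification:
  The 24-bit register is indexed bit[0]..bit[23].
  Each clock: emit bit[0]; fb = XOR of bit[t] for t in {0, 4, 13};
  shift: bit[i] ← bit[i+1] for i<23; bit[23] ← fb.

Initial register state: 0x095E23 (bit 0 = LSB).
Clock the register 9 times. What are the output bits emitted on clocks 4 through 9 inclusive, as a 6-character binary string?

001000

reg_0 = 0x095E23
clock 1: out=1, reg = 0x84AF11
clock 2: out=1, reg = 0xC25788
clock 3: out=0, reg = 0x612BC4
clock 4: out=0, reg = 0xB095E2
clock 5: out=0, reg = 0x584AF1
clock 6: out=1, reg = 0x2C2578
clock 7: out=0, reg = 0x1612BC
clock 8: out=0, reg = 0x8B095E
clock 9: out=0, reg = 0xC584AF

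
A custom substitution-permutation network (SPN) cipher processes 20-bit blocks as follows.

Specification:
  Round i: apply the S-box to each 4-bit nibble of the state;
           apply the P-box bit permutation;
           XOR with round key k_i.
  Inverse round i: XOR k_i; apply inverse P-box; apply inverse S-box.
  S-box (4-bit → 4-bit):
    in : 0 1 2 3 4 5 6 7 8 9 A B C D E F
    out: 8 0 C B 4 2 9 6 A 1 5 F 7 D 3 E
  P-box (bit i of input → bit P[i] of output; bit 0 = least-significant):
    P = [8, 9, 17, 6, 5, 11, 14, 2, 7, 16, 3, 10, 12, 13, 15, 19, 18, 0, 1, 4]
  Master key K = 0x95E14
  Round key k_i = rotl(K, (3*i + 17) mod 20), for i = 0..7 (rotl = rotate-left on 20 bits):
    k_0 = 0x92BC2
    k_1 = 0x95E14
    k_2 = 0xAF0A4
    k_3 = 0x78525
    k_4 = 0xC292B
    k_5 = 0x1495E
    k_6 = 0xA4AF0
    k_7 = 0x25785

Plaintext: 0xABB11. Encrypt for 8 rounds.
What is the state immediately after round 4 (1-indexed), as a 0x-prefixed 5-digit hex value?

0xA6B18

s_0 = plaintext = 0xABB11
s_1 = Round(s_0, k_0) = 0x49F48
s_2 = Round(s_1, k_1) = 0x8085E
s_3 = Round(s_2, k_2) = 0x3FFB5
s_4 = Round(s_3, k_3) = 0xA6B18
s_5 = Round(s_4, k_4) = 0x13FE1
s_6 = Round(s_5, k_5) = 0x87576
s_7 = Round(s_6, k_6) = 0xBA3A1
s_8 = Round(s_7, k_7) = 0x78336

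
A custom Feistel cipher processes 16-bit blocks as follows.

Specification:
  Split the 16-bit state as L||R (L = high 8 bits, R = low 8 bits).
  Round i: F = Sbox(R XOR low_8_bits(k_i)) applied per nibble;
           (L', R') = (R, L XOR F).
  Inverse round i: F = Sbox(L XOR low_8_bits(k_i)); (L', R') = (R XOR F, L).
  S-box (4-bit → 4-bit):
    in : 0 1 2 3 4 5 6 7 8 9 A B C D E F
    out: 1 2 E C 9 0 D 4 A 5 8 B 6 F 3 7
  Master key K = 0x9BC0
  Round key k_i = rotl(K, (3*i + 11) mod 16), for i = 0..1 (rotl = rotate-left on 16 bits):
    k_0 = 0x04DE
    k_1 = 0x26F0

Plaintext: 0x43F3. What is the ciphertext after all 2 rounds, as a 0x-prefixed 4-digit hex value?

0xACF5

s_0 = plaintext = 0x43F3
s_1 = Round(s_0, k_0) = 0xF3AC
s_2 = Round(s_1, k_1) = 0xACF5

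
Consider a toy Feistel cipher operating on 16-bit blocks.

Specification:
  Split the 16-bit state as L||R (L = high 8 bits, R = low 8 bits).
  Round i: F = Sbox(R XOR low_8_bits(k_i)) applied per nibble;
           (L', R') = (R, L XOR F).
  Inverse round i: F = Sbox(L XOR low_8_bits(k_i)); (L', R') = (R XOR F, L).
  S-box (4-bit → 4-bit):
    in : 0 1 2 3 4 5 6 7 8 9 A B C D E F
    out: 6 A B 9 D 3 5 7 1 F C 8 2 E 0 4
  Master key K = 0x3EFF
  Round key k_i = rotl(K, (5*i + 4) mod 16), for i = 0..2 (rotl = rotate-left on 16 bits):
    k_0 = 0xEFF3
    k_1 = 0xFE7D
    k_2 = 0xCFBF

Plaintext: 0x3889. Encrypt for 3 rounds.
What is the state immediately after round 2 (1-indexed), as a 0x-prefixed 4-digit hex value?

s_0 = plaintext = 0x3889
s_1 = Round(s_0, k_0) = 0x8944
s_2 = Round(s_1, k_1) = 0x4416
s_3 = Round(s_2, k_2) = 0x168B

0x4416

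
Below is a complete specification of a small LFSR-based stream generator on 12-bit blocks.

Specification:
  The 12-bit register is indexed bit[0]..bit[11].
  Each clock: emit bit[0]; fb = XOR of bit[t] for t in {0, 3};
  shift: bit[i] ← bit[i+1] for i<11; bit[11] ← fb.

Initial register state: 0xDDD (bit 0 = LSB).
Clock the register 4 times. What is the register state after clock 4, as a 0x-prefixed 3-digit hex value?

0x6DD

reg_0 = 0xDDD
clock 1: out=1, reg = 0x6EE
clock 2: out=0, reg = 0xB77
clock 3: out=1, reg = 0xDBB
clock 4: out=1, reg = 0x6DD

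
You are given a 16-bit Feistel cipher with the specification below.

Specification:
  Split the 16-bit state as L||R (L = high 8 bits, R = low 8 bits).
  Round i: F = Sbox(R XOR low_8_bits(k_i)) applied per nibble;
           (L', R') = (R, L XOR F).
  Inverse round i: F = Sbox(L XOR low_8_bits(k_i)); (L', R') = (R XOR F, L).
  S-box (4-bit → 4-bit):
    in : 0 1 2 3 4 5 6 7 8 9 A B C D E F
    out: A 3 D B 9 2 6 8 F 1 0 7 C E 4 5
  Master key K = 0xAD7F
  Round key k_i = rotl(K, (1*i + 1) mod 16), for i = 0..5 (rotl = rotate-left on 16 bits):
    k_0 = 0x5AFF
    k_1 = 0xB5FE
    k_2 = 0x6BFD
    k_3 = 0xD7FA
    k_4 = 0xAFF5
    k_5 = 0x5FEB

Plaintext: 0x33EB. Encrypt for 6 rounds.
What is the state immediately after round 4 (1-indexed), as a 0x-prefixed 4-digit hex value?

s_0 = plaintext = 0x33EB
s_1 = Round(s_0, k_0) = 0xEB0A
s_2 = Round(s_1, k_1) = 0x0AB2
s_3 = Round(s_2, k_2) = 0xB29F
s_4 = Round(s_3, k_3) = 0x9FD0
s_5 = Round(s_4, k_4) = 0xD04D
s_6 = Round(s_5, k_5) = 0x4DD6

0x9FD0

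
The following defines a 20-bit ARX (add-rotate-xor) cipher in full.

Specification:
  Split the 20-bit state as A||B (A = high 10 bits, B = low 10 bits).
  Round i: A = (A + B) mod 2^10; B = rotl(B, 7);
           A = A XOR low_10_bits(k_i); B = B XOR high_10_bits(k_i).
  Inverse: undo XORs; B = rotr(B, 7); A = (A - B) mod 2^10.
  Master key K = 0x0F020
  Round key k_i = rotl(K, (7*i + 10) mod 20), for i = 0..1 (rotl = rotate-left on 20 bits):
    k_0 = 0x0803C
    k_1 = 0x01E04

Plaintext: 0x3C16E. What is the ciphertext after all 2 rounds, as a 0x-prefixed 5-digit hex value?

s_0 = plaintext = 0x3C16E
s_1 = Round(s_0, k_0) = 0x98B0D
s_2 = Round(s_1, k_1) = 0xDAEE6

0xDAEE6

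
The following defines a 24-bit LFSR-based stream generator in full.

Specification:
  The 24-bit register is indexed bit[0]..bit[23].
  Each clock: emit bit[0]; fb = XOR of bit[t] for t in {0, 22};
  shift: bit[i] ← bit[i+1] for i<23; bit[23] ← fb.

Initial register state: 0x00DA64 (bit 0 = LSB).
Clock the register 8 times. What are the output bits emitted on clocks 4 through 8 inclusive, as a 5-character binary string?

reg_0 = 0x00DA64
clock 1: out=0, reg = 0x006D32
clock 2: out=0, reg = 0x003699
clock 3: out=1, reg = 0x801B4C
clock 4: out=0, reg = 0x400DA6
clock 5: out=0, reg = 0xA006D3
clock 6: out=1, reg = 0xD00369
clock 7: out=1, reg = 0x6801B4
clock 8: out=0, reg = 0xB400DA

00110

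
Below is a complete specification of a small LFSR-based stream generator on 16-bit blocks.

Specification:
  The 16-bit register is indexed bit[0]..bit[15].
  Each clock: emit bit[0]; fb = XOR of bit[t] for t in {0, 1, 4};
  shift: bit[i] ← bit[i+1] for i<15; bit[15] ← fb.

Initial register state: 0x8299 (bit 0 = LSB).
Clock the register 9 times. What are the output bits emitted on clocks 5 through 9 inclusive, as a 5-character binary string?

10010

reg_0 = 0x8299
clock 1: out=1, reg = 0x414C
clock 2: out=0, reg = 0x20A6
clock 3: out=0, reg = 0x9053
clock 4: out=1, reg = 0xC829
clock 5: out=1, reg = 0xE414
clock 6: out=0, reg = 0xF20A
clock 7: out=0, reg = 0xF905
clock 8: out=1, reg = 0xFC82
clock 9: out=0, reg = 0xFE41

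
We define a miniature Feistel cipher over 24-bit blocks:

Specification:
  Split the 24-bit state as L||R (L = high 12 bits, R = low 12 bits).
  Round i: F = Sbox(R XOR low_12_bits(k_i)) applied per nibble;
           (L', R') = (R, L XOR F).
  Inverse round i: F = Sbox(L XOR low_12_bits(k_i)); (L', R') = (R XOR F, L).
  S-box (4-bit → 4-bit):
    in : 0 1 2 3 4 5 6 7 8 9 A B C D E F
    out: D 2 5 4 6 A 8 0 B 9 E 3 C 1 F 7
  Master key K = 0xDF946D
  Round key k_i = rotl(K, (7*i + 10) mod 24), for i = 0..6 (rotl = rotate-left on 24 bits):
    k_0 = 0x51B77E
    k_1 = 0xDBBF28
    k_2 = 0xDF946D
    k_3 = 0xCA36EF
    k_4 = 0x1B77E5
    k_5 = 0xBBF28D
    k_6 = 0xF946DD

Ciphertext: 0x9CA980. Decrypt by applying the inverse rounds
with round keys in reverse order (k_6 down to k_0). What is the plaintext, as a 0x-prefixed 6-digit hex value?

0x8D3DD0

s_0 = ciphertext = 0x9CA980
s_1 = InvRound(s_0, k_6) = 0xEA09CA
s_2 = InvRound(s_1, k_5) = 0x59BEA0
s_3 = InvRound(s_2, k_4) = 0xBAF59B
s_4 = InvRound(s_3, k_3) = 0x4F6BAF
s_5 = InvRound(s_4, k_2) = 0x63C4F6
s_6 = InvRound(s_5, k_1) = 0xDD063C
s_7 = InvRound(s_6, k_0) = 0x8D3DD0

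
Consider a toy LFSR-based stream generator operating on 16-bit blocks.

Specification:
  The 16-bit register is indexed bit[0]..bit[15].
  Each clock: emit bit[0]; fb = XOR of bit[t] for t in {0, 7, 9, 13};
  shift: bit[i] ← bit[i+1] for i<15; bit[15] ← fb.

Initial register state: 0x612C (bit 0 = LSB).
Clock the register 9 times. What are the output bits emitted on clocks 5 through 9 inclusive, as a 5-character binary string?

01001

reg_0 = 0x612C
clock 1: out=0, reg = 0xB096
clock 2: out=0, reg = 0x584B
clock 3: out=1, reg = 0xAC25
clock 4: out=1, reg = 0x5612
clock 5: out=0, reg = 0xAB09
clock 6: out=1, reg = 0xD584
clock 7: out=0, reg = 0xEAC2
clock 8: out=0, reg = 0xF561
clock 9: out=1, reg = 0x7AB0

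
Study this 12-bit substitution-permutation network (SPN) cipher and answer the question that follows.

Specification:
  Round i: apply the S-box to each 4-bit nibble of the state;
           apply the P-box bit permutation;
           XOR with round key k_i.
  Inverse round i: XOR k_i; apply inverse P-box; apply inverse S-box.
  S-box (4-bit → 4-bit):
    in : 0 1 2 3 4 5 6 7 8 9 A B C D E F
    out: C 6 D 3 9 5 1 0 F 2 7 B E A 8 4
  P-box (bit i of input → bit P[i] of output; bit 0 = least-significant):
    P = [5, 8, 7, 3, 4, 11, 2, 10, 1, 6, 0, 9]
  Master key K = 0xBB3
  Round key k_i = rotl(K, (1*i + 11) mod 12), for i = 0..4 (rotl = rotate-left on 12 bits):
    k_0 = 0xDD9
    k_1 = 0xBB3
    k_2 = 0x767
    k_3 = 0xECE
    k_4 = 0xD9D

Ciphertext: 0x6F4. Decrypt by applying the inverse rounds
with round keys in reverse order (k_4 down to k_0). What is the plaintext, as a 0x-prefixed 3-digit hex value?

0xE34

s_0 = ciphertext = 0x6F4
s_1 = InvRound(s_0, k_4) = 0xC9B
s_2 = InvRound(s_1, k_3) = 0xC57
s_3 = InvRound(s_2, k_2) = 0xE33
s_4 = InvRound(s_3, k_1) = 0x7E1
s_5 = InvRound(s_4, k_0) = 0xE34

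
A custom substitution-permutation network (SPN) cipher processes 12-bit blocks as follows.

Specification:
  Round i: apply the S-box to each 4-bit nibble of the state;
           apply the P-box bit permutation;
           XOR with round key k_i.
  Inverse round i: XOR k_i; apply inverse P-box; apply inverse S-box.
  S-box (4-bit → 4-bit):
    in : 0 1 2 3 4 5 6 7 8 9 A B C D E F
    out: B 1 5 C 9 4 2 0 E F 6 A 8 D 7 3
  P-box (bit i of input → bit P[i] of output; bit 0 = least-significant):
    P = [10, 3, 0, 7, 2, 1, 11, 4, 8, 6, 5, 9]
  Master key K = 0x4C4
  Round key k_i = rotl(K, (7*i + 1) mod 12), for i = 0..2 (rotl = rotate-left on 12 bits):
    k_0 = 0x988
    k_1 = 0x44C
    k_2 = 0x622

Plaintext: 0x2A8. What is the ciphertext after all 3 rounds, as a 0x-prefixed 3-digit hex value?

0xBF9

s_0 = plaintext = 0x2A8
s_1 = Round(s_0, k_0) = 0x023
s_2 = Round(s_1, k_1) = 0xF89
s_3 = Round(s_2, k_2) = 0xBF9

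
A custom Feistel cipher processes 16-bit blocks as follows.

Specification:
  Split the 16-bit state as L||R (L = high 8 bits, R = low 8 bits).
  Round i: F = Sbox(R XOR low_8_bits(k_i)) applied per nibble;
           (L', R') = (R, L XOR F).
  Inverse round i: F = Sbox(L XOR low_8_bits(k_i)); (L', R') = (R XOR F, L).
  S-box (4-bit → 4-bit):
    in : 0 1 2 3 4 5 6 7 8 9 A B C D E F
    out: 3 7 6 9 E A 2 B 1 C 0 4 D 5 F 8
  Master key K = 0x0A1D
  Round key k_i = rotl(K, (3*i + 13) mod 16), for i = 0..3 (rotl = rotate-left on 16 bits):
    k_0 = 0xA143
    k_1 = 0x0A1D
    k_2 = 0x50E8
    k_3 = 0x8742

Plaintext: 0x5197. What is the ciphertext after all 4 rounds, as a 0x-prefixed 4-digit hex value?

s_0 = plaintext = 0x5197
s_1 = Round(s_0, k_0) = 0x970F
s_2 = Round(s_1, k_1) = 0x0FE1
s_3 = Round(s_2, k_2) = 0xE133
s_4 = Round(s_3, k_3) = 0x3356

0x3356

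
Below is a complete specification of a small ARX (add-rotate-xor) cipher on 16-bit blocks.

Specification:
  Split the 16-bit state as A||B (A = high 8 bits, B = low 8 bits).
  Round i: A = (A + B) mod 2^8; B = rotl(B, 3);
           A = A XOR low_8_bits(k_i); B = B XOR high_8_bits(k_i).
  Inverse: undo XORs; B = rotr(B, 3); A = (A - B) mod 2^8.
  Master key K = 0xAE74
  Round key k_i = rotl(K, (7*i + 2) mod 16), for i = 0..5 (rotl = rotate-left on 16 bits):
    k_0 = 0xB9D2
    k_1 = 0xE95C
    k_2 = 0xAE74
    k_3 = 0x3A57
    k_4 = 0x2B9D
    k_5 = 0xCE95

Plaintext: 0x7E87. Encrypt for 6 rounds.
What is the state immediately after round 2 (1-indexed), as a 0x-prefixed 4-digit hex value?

0x00C5

s_0 = plaintext = 0x7E87
s_1 = Round(s_0, k_0) = 0xD785
s_2 = Round(s_1, k_1) = 0x00C5
s_3 = Round(s_2, k_2) = 0xB180
s_4 = Round(s_3, k_3) = 0x663E
s_5 = Round(s_4, k_4) = 0x39DA
s_6 = Round(s_5, k_5) = 0x8618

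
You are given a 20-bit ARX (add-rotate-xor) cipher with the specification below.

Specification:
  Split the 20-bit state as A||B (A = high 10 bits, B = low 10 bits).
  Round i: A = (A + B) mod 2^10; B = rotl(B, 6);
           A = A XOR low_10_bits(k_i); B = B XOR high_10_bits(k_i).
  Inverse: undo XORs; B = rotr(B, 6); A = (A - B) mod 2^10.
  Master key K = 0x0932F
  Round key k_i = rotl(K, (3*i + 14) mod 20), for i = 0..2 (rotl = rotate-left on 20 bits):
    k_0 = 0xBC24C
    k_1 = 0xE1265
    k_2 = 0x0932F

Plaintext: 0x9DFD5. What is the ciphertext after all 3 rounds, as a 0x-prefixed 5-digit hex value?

0x72F2B

s_0 = plaintext = 0x9DFD5
s_1 = Round(s_0, k_0) = 0x0038D
s_2 = Round(s_1, k_1) = 0x7A0FC
s_3 = Round(s_2, k_2) = 0x72F2B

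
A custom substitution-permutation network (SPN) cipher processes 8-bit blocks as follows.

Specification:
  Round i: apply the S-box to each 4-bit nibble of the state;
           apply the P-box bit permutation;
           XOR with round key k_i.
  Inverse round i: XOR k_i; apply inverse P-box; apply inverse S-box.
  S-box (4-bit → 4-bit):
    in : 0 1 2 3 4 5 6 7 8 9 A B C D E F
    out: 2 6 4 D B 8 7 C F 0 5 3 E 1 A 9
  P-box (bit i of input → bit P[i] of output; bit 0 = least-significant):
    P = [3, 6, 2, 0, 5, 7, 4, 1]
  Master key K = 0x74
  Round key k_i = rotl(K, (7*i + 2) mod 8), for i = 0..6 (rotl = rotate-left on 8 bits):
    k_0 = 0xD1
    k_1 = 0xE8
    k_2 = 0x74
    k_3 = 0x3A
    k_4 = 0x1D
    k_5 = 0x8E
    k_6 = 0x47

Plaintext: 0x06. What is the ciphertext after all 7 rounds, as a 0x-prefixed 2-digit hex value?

s_0 = plaintext = 0x06
s_1 = Round(s_0, k_0) = 0x1D
s_2 = Round(s_1, k_1) = 0x70
s_3 = Round(s_2, k_2) = 0x26
s_4 = Round(s_3, k_3) = 0x66
s_5 = Round(s_4, k_4) = 0xE1
s_6 = Round(s_5, k_5) = 0x48
s_7 = Round(s_6, k_6) = 0xA8

0xA8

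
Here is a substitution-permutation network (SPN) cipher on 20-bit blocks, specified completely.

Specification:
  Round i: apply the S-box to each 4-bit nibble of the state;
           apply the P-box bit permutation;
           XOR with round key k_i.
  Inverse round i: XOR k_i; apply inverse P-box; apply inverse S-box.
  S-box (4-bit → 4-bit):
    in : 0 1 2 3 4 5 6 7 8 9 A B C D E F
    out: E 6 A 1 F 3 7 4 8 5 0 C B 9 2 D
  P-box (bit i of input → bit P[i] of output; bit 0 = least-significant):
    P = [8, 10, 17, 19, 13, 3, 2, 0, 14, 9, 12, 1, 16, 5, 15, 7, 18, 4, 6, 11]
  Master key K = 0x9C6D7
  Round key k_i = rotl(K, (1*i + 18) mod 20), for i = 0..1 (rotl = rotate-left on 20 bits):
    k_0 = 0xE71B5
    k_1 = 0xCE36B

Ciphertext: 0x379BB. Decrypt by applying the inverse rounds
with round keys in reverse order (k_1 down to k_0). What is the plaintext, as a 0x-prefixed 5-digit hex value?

s_0 = ciphertext = 0x379BB
s_1 = InvRound(s_0, k_1) = 0x4F1AB
s_2 = InvRound(s_1, k_0) = 0xE781B

0xE781B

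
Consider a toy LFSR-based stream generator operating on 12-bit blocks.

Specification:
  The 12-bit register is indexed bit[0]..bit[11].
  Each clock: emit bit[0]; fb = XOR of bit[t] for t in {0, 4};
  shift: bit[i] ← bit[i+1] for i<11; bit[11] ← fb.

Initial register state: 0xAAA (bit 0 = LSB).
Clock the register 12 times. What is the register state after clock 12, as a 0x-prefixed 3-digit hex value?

0xA00

reg_0 = 0xAAA
clock 1: out=0, reg = 0x555
clock 2: out=1, reg = 0x2AA
clock 3: out=0, reg = 0x155
clock 4: out=1, reg = 0x0AA
clock 5: out=0, reg = 0x055
clock 6: out=1, reg = 0x02A
clock 7: out=0, reg = 0x015
clock 8: out=1, reg = 0x00A
clock 9: out=0, reg = 0x005
clock 10: out=1, reg = 0x802
clock 11: out=0, reg = 0x401
clock 12: out=1, reg = 0xA00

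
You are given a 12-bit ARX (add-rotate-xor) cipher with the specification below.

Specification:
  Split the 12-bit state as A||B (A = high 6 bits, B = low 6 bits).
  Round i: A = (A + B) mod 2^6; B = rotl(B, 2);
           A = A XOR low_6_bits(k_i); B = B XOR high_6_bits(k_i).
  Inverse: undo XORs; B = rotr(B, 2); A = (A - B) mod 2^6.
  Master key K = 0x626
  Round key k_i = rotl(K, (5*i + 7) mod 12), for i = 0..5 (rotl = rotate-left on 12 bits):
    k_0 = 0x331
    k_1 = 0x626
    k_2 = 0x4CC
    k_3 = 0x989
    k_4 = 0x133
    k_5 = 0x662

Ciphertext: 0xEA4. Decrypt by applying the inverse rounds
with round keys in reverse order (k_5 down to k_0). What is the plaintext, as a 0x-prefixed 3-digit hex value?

s_0 = ciphertext = 0xEA4
s_1 = InvRound(s_0, k_5) = 0xE5F
s_2 = InvRound(s_1, k_4) = 0x536
s_3 = InvRound(s_2, k_3) = 0x644
s_4 = InvRound(s_3, k_2) = 0x835
s_5 = InvRound(s_4, k_1) = 0xADB
s_6 = InvRound(s_5, k_0) = 0x975

0x975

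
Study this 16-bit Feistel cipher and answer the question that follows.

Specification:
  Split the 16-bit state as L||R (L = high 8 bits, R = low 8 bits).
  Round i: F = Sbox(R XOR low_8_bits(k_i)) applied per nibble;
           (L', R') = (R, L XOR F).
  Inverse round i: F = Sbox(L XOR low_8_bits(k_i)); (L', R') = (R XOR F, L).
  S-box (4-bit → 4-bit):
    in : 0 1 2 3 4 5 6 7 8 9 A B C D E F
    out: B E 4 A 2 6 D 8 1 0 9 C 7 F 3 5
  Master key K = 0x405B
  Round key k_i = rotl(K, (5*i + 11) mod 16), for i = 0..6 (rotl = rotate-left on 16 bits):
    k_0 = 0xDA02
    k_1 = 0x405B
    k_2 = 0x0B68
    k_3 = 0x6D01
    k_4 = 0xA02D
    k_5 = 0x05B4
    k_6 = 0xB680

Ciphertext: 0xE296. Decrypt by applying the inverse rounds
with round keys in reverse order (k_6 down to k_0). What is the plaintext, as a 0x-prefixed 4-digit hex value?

0xD1B6

s_0 = ciphertext = 0xE296
s_1 = InvRound(s_0, k_6) = 0x42E2
s_2 = InvRound(s_1, k_5) = 0xBF42
s_3 = InvRound(s_2, k_4) = 0x46BF
s_4 = InvRound(s_3, k_3) = 0x9746
s_5 = InvRound(s_4, k_2) = 0x1397
s_6 = InvRound(s_5, k_1) = 0xB613
s_7 = InvRound(s_6, k_0) = 0xD1B6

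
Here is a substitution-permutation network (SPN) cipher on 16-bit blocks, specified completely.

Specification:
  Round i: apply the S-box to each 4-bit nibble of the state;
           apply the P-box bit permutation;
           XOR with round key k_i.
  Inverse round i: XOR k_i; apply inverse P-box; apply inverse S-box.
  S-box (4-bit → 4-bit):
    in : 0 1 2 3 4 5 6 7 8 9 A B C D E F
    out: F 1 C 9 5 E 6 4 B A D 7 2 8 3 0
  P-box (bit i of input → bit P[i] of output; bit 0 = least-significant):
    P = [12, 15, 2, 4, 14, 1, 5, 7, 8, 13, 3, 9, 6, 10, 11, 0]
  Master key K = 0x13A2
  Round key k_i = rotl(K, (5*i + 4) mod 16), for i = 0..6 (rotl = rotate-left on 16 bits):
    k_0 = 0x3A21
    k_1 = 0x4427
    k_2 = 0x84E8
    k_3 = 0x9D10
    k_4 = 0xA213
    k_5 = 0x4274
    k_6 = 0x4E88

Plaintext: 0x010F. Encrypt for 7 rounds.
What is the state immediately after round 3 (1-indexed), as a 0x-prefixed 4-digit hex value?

0x6C38

s_0 = plaintext = 0x010F
s_1 = Round(s_0, k_0) = 0x77C2
s_2 = Round(s_1, k_1) = 0x4C39
s_3 = Round(s_2, k_2) = 0x6C38
s_4 = Round(s_3, k_3) = 0x6180
s_5 = Round(s_4, k_4) = 0x7F85
s_6 = Round(s_5, k_5) = 0x8AE2
s_7 = Round(s_6, k_6) = 0x09D7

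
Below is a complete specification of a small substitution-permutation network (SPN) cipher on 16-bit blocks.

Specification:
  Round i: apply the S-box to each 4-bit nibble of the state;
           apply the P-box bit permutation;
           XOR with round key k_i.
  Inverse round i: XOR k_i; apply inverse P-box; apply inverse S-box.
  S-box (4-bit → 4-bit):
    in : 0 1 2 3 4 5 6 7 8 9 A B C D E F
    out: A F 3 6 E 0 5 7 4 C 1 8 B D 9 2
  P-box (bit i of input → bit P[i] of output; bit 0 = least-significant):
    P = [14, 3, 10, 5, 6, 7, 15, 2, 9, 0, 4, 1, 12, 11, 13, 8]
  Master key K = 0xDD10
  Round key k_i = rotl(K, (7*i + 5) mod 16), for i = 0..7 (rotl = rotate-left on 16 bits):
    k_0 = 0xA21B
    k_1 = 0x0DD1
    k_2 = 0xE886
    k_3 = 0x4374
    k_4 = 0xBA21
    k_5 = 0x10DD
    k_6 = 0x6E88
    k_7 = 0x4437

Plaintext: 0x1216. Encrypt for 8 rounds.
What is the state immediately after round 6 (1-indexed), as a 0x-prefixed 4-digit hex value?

0x3535

s_0 = plaintext = 0x1216
s_1 = Round(s_0, k_0) = 0x5DDE
s_2 = Round(s_1, k_1) = 0xCFA7
s_3 = Round(s_2, k_2) = 0xB5CF
s_4 = Round(s_3, k_3) = 0x42B8
s_5 = Round(s_4, k_4) = 0x9524
s_6 = Round(s_5, k_5) = 0x3535
s_7 = Round(s_6, k_6) = 0xC608
s_8 = Round(s_7, k_7) = 0x5BA3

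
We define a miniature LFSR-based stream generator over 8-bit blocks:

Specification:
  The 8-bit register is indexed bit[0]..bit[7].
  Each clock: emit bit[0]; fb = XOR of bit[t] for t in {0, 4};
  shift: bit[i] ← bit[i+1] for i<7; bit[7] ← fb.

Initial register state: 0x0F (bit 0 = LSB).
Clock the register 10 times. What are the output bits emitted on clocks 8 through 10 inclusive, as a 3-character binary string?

reg_0 = 0x0F
clock 1: out=1, reg = 0x87
clock 2: out=1, reg = 0xC3
clock 3: out=1, reg = 0xE1
clock 4: out=1, reg = 0xF0
clock 5: out=0, reg = 0xF8
clock 6: out=0, reg = 0xFC
clock 7: out=0, reg = 0xFE
clock 8: out=0, reg = 0xFF
clock 9: out=1, reg = 0x7F
clock 10: out=1, reg = 0x3F

011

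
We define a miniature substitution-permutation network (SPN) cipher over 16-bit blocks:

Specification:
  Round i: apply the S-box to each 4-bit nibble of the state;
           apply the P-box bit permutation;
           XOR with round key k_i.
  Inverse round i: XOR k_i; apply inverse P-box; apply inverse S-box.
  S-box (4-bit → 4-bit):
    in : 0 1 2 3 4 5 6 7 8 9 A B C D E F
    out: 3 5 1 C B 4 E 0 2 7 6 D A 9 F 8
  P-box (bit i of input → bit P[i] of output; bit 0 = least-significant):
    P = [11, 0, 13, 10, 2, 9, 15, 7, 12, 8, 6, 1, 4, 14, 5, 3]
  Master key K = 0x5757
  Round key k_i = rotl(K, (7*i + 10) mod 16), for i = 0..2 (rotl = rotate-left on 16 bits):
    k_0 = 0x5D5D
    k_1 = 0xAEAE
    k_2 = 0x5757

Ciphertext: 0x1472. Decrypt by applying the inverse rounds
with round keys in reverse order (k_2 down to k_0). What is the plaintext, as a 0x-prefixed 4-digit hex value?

0x2F87

s_0 = ciphertext = 0x1472
s_1 = InvRound(s_0, k_2) = 0xA808
s_2 = InvRound(s_1, k_1) = 0x5F4F
s_3 = InvRound(s_2, k_0) = 0x2F87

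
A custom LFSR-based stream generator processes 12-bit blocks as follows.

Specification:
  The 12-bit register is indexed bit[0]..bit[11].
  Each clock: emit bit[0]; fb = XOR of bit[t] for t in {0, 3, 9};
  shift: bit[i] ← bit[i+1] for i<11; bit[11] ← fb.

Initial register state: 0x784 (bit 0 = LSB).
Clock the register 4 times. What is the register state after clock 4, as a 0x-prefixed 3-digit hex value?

0xF78

reg_0 = 0x784
clock 1: out=0, reg = 0xBC2
clock 2: out=0, reg = 0xDE1
clock 3: out=1, reg = 0xEF0
clock 4: out=0, reg = 0xF78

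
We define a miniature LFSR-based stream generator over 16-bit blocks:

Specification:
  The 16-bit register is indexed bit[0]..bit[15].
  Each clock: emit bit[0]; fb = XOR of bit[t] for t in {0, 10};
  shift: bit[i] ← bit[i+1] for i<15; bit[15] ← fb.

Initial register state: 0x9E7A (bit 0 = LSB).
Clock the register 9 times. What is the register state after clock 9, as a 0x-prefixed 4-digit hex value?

0x8ECF

reg_0 = 0x9E7A
clock 1: out=0, reg = 0xCF3D
clock 2: out=1, reg = 0x679E
clock 3: out=0, reg = 0xB3CF
clock 4: out=1, reg = 0xD9E7
clock 5: out=1, reg = 0xECF3
clock 6: out=1, reg = 0x7679
clock 7: out=1, reg = 0x3B3C
clock 8: out=0, reg = 0x1D9E
clock 9: out=0, reg = 0x8ECF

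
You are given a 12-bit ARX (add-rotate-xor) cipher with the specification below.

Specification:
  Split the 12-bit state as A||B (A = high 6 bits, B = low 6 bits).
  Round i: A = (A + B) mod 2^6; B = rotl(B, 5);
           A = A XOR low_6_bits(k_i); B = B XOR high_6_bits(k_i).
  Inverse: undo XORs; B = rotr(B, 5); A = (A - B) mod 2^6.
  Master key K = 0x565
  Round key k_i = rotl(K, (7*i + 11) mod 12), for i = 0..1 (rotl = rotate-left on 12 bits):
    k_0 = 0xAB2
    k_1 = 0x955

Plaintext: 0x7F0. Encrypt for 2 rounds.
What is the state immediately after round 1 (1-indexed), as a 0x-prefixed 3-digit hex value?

s_0 = plaintext = 0x7F0
s_1 = Round(s_0, k_0) = 0xF72
s_2 = Round(s_1, k_1) = 0xEBC

0xF72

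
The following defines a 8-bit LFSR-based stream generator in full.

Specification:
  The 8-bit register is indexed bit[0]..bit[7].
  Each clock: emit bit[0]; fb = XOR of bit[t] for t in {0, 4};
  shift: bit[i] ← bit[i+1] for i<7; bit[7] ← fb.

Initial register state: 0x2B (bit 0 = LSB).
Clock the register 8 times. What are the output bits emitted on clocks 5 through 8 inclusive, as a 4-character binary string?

0100

reg_0 = 0x2B
clock 1: out=1, reg = 0x95
clock 2: out=1, reg = 0x4A
clock 3: out=0, reg = 0x25
clock 4: out=1, reg = 0x92
clock 5: out=0, reg = 0xC9
clock 6: out=1, reg = 0xE4
clock 7: out=0, reg = 0x72
clock 8: out=0, reg = 0xB9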